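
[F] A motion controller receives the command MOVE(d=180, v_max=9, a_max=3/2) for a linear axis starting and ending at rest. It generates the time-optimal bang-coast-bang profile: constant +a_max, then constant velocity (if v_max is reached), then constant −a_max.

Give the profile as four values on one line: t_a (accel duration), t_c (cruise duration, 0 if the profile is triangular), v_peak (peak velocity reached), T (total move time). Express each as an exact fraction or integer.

t_a=6 t_c=14 v_peak=9 T=26

v_max²/a_max = 9²/(3/2) = 54
180 ≥ 54 ⇒ cruise phase
t_a = 9/(3/2) = 6; v_peak = 9
d_cruise = 180 − 54 = 126; t_c = 126/9 = 14
T = 2·6 + 14 = 26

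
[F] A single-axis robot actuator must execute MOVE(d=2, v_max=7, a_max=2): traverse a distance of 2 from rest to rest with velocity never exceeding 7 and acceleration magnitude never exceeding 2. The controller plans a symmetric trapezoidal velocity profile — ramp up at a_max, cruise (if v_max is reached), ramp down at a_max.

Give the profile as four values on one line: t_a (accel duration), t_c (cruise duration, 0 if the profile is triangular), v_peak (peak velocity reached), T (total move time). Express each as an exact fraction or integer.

v_max²/a_max = 7²/2 = 49/2
2 < 49/2 so t_c = 0
v_peak = √(2·2) = √4 = 2
t_a = 2/2 = 1; t_c = 0
T = 2·1 = 2

t_a=1 t_c=0 v_peak=2 T=2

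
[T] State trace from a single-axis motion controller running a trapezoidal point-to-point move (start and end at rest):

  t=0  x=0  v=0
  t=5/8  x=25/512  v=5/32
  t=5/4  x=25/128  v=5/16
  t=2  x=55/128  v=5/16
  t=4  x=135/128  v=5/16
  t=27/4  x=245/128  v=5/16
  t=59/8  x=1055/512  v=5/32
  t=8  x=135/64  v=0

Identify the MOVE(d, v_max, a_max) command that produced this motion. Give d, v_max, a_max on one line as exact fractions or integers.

final state: t=8, x=135/64, v=0 → d = 135/64
a_max = (5/32−0)/(5/8−0) = 1/4
max v = 5/16 over t∈[5/4,27/4] → v_max = 5/16
check: 5/16·(5/4+11/2) = 135/64 ✓

d=135/64 v_max=5/16 a_max=1/4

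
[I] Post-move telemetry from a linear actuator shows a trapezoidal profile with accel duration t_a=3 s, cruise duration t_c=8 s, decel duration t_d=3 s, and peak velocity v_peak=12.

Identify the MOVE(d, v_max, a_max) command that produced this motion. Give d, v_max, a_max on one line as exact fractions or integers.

a_max = 12/3 = 4
d_a = ½·12·3 = 18; d_c = 12·8 = 96
d = 2·18 + 96 = 132
t_c = 8 > 0 so v_max = 12

d=132 v_max=12 a_max=4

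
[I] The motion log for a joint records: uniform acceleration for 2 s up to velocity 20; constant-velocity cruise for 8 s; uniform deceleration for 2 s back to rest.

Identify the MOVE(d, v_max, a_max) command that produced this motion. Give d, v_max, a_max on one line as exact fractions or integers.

d=200 v_max=20 a_max=10

a_max = 20/2 = 10
d_a = ½·20·2 = 20; d_c = 20·8 = 160
d = 2·20 + 160 = 200
t_c = 8 > 0 → v_max = v_peak = 20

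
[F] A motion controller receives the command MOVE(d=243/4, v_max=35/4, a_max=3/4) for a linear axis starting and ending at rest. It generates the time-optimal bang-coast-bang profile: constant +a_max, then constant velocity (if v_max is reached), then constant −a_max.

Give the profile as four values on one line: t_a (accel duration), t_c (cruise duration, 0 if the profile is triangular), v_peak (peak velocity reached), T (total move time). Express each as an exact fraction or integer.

t_a=9 t_c=0 v_peak=27/4 T=18

v_max²/a_max = (35/4)²/(3/4) = 1225/12
243/4 < 1225/12 → triangular
v_peak = √(243/4·3/4) = √(729/16) = 27/4
t_a = (27/4)/(3/4) = 9; t_c = 0
T = 2·9 = 18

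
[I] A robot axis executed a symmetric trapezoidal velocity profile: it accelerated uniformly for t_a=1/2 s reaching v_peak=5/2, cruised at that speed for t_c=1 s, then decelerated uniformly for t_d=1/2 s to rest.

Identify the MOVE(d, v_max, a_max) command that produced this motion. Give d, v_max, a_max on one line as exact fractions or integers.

a_max = (5/2)/(1/2) = 5
d_a = ½·5/2·1/2 = 5/8; d_c = 5/2·1 = 5/2
d = 2·5/8 + 5/2 = 15/4
t_c = 1 > 0 so v_max = 5/2

d=15/4 v_max=5/2 a_max=5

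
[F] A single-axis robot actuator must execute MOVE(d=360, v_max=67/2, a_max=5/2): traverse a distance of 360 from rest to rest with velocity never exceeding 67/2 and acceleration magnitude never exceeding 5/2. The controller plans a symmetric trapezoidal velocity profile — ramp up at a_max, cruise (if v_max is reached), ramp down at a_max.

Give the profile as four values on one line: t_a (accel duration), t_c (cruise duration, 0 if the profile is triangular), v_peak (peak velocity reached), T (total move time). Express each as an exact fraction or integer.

v_max²/a_max = (67/2)²/(5/2) = 4489/10
360 < 4489/10 → triangular
v_peak = √(360·5/2) = √900 = 30
t_a = 30/(5/2) = 12; t_c = 0
T = 2·12 = 24

t_a=12 t_c=0 v_peak=30 T=24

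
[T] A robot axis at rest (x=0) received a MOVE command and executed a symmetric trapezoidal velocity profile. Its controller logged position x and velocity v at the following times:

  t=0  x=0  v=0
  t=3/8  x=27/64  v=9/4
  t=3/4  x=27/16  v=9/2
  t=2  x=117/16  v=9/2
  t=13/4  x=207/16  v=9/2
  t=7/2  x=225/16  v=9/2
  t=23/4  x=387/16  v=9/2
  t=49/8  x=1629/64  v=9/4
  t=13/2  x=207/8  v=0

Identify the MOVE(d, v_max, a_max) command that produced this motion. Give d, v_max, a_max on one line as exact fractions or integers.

final state: t=13/2, x=207/8, v=0 → d = 207/8
a_max = (9/4−0)/(3/8−0) = 6
max v = 9/2 over t∈[3/4,23/4] → v_max = 9/2
check: 9/2·(3/4+5) = 207/8 ✓

d=207/8 v_max=9/2 a_max=6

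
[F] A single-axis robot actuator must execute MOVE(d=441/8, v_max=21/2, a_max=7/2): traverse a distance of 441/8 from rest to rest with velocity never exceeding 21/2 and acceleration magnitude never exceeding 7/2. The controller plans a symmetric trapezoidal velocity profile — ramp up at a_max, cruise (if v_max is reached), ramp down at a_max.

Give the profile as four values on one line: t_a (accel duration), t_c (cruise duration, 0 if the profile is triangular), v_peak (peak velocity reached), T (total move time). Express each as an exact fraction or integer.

vₘ²/aₘ = (21/2)²/(7/2) = 63/2
441/8 ≥ 63/2 → trapezoidal
t_a = (21/2)/(7/2) = 3; v_peak = 21/2
d_cruise = 441/8 − 63/2 = 189/8; t_c = (189/8)/(21/2) = 9/4
T = 2·3 + 9/4 = 33/4

t_a=3 t_c=9/4 v_peak=21/2 T=33/4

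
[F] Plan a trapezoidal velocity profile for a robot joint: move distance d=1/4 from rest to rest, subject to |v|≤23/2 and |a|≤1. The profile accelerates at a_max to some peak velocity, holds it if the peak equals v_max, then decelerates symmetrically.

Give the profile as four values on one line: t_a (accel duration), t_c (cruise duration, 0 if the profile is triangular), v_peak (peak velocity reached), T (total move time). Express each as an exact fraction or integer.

(v_max)²/a_max = (23/2)²/1 = 529/4
1/4 < 529/4 ⇒ no cruise
v_peak = √(1/4·1) = √(1/4) = 1/2
t_a = (1/2)/1 = 1/2; t_c = 0
T = 2·1/2 = 1

t_a=1/2 t_c=0 v_peak=1/2 T=1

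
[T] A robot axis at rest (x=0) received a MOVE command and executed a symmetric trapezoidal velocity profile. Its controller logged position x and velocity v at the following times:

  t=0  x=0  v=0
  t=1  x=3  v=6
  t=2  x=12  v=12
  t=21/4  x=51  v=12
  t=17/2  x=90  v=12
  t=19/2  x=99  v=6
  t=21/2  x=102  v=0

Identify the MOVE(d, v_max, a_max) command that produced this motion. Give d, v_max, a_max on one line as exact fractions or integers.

final state: t=21/2, x=102, v=0 → d = 102
a_max = (6−0)/(1−0) = 6
max v = 12 over t∈[2,17/2] → v_max = 12
check: 12·(2+13/2) = 102 ✓

d=102 v_max=12 a_max=6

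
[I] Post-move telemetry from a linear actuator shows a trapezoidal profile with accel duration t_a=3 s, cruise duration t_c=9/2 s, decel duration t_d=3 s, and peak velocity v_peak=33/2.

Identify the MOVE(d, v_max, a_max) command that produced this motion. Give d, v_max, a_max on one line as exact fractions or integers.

a_max = (33/2)/3 = 11/2
d_a = ½·33/2·3 = 99/4; d_c = 33/2·9/2 = 297/4
d = 2·99/4 + 297/4 = 495/4
t_c = 9/2 > 0 ⇒ limit active, v_max = 33/2

d=495/4 v_max=33/2 a_max=11/2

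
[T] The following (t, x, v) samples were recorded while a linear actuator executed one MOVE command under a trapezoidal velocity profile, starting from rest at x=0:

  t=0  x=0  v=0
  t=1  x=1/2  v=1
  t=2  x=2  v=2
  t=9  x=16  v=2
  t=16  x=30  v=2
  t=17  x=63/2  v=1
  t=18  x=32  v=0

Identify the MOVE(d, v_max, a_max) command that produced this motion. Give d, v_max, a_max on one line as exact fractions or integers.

d=32 v_max=2 a_max=1

final state: t=18, x=32, v=0 → d = 32
a_max = (1−0)/(1−0) = 1
max v = 2 over t∈[2,16] → v_max = 2
check: 2·(2+14) = 32 ✓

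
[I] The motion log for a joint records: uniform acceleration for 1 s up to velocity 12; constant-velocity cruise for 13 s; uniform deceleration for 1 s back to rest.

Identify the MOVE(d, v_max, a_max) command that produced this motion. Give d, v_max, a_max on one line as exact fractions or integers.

d=168 v_max=12 a_max=12

a_max = 12/1 = 12
d_a = ½·12·1 = 6; d_c = 12·13 = 156
d = 2·6 + 156 = 168
t_c = 13 > 0 ⇒ limit active, v_max = 12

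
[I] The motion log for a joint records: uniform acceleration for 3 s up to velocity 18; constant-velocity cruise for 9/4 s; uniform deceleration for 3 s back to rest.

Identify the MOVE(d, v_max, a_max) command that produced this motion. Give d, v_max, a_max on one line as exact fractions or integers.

d=189/2 v_max=18 a_max=6

a_max = 18/3 = 6
d_a = ½·18·3 = 27; d_c = 18·9/4 = 81/2
d = 2·27 + 81/2 = 189/2
t_c = 9/4 > 0 ⇒ limit active, v_max = 18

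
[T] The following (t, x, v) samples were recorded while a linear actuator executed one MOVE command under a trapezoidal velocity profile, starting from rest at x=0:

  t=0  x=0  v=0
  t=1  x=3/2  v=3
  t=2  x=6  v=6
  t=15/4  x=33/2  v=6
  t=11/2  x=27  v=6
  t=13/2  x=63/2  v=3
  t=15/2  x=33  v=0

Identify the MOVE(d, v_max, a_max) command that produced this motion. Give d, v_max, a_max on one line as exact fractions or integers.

final state: t=15/2, x=33, v=0 → d = 33
a_max = (3−0)/(1−0) = 3
max v = 6 over t∈[2,11/2] → v_max = 6
check: 6·(2+7/2) = 33 ✓

d=33 v_max=6 a_max=3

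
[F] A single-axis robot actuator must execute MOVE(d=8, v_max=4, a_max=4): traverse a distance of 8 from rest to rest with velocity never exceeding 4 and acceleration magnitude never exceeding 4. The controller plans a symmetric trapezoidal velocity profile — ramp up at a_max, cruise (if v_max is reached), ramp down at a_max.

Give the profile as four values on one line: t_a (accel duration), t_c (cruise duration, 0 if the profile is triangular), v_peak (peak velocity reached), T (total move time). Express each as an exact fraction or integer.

(v_max)²/a_max = 4²/4 = 4
8 ≥ 4 so v_max reached
t_a = 4/4 = 1; v_peak = 4
d_cruise = 8 − 4 = 4; t_c = 4/4 = 1
T = 2·1 + 1 = 3

t_a=1 t_c=1 v_peak=4 T=3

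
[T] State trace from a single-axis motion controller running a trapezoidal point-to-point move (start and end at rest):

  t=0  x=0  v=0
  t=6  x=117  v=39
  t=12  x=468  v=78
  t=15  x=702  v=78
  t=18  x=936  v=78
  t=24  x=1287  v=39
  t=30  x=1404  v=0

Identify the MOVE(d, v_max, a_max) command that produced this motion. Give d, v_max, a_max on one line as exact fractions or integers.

d=1404 v_max=78 a_max=13/2

final state: t=30, x=1404, v=0 → d = 1404
a_max = (39−0)/(6−0) = 13/2
max v = 78 over t∈[12,18] → v_max = 78
check: 78·(12+6) = 1404 ✓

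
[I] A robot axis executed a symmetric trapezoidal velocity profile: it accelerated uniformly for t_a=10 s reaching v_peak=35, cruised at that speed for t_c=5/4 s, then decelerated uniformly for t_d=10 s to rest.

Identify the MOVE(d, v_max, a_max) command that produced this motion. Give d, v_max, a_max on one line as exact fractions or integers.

d=1575/4 v_max=35 a_max=7/2

a_max = 35/10 = 7/2
d_a = ½·35·10 = 175; d_c = 35·5/4 = 175/4
d = 2·175 + 175/4 = 1575/4
t_c = 5/4 > 0 ⇒ limit active, v_max = 35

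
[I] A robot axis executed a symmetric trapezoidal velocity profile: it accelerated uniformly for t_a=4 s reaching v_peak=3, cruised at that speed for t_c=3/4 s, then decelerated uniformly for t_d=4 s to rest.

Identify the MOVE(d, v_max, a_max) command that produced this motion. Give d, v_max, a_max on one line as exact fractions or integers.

d=57/4 v_max=3 a_max=3/4

a_max = 3/4
d_a = ½·3·4 = 6; d_c = 3·3/4 = 9/4
d = 2·6 + 9/4 = 57/4
t_c = 3/4 > 0 ⇒ limit active, v_max = 3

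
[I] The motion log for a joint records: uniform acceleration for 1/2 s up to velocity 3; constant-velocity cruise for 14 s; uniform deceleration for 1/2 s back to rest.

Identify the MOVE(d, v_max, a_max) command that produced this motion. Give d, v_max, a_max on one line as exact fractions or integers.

a_max = 3/(1/2) = 6
d_a = ½·3·1/2 = 3/4; d_c = 3·14 = 42
d = 2·3/4 + 42 = 87/2
t_c = 14 > 0 → v_max = v_peak = 3

d=87/2 v_max=3 a_max=6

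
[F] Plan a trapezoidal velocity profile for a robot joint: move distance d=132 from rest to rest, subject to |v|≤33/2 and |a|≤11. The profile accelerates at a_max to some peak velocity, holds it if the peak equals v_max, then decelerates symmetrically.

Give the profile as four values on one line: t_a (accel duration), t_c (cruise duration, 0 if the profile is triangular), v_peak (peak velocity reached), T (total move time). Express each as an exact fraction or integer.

v_max²/a_max = (33/2)²/11 = 99/4
132 ≥ 99/4 ⇒ cruise phase
t_a = (33/2)/11 = 3/2; v_peak = 33/2
d_cruise = 132 − 99/4 = 429/4; t_c = (429/4)/(33/2) = 13/2
T = 2·3/2 + 13/2 = 19/2

t_a=3/2 t_c=13/2 v_peak=33/2 T=19/2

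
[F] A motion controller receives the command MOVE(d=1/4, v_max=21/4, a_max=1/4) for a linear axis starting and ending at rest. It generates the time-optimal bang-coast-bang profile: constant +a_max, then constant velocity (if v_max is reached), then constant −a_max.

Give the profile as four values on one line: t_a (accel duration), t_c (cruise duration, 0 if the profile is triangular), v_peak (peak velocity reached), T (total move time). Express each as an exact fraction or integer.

(v_max)²/a_max = (21/4)²/(1/4) = 441/4
1/4 < 441/4 so t_c = 0
v_peak = √(1/4·1/4) = √(1/16) = 1/4
t_a = (1/4)/(1/4) = 1; t_c = 0
T = 2·1 = 2

t_a=1 t_c=0 v_peak=1/4 T=2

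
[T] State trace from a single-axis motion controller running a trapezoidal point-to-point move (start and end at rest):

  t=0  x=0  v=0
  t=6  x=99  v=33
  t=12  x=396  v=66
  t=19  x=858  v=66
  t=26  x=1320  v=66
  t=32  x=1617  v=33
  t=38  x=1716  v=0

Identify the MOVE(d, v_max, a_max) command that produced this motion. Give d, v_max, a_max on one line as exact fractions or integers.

final state: t=38, x=1716, v=0 → d = 1716
a_max = (33−0)/(6−0) = 11/2
max v = 66 over t∈[12,26] → v_max = 66
check: 66·(12+14) = 1716 ✓

d=1716 v_max=66 a_max=11/2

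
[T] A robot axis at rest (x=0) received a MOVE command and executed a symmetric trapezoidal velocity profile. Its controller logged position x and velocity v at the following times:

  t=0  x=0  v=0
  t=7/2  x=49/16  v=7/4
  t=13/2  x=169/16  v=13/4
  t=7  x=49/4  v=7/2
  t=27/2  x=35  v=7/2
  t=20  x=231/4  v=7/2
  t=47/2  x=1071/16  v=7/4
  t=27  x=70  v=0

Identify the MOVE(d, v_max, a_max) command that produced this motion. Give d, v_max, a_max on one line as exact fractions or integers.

final state: t=27, x=70, v=0 → d = 70
a_max = (7/4−0)/(7/2−0) = 1/2
max v = 7/2 over t∈[7,20] → v_max = 7/2
check: 7/2·(7+13) = 70 ✓

d=70 v_max=7/2 a_max=1/2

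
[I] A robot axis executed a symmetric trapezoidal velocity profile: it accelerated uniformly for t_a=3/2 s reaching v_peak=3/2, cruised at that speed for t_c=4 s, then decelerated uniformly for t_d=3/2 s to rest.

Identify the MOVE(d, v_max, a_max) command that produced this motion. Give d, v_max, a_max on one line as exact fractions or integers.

a_max = (3/2)/(3/2) = 1
d_a = ½·3/2·3/2 = 9/8; d_c = 3/2·4 = 6
d = 2·9/8 + 6 = 33/4
t_c = 4 > 0 ⇒ limit active, v_max = 3/2

d=33/4 v_max=3/2 a_max=1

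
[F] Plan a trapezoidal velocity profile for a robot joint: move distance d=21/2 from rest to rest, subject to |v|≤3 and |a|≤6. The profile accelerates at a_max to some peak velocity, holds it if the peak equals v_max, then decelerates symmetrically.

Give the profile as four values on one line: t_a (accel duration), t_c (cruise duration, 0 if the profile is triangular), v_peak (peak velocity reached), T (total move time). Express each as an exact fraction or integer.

v_max²/a_max = 3²/6 = 3/2
21/2 ≥ 3/2 → trapezoidal
t_a = 3/6 = 1/2; v_peak = 3
d_cruise = 21/2 − 3/2 = 9; t_c = 9/3 = 3
T = 2·1/2 + 3 = 4

t_a=1/2 t_c=3 v_peak=3 T=4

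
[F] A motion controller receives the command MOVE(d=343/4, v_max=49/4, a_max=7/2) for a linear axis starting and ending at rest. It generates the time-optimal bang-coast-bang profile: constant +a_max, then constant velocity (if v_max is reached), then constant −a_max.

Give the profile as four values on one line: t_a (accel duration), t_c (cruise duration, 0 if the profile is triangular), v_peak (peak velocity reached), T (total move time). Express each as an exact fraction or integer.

v_max²/a_max = (49/4)²/(7/2) = 343/8
343/4 ≥ 343/8 → trapezoidal
t_a = (49/4)/(7/2) = 7/2; v_peak = 49/4
d_cruise = 343/4 − 343/8 = 343/8; t_c = (343/8)/(49/4) = 7/2
T = 2·7/2 + 7/2 = 21/2

t_a=7/2 t_c=7/2 v_peak=49/4 T=21/2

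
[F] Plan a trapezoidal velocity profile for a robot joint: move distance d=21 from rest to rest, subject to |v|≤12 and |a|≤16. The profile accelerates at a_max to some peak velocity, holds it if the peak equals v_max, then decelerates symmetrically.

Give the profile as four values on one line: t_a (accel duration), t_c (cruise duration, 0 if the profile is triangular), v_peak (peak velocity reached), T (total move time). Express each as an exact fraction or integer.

vₘ²/aₘ = 12²/16 = 9
21 ≥ 9 so v_max reached
t_a = 12/16 = 3/4; v_peak = 12
d_cruise = 21 − 9 = 12; t_c = 12/12 = 1
T = 2·3/4 + 1 = 5/2

t_a=3/4 t_c=1 v_peak=12 T=5/2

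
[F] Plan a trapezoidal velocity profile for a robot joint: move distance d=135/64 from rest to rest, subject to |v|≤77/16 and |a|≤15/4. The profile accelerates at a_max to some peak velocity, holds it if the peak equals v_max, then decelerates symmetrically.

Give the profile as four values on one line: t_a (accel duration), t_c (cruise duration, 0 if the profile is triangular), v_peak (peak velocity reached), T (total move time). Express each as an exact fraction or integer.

t_a=3/4 t_c=0 v_peak=45/16 T=3/2

v_max²/a_max = (77/16)²/(15/4) = 5929/960
135/64 < 5929/960 ⇒ no cruise
v_peak = √(135/64·15/4) = √(2025/256) = 45/16
t_a = (45/16)/(15/4) = 3/4; t_c = 0
T = 2·3/4 = 3/2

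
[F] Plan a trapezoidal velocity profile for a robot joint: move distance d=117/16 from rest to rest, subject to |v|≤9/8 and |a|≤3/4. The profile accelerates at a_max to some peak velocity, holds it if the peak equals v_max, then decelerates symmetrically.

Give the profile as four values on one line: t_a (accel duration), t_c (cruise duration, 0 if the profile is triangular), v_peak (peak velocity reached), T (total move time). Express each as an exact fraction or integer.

vₘ²/aₘ = (9/8)²/(3/4) = 27/16
117/16 ≥ 27/16 so v_max reached
t_a = (9/8)/(3/4) = 3/2; v_peak = 9/8
d_cruise = 117/16 − 27/16 = 45/8; t_c = (45/8)/(9/8) = 5
T = 2·3/2 + 5 = 8

t_a=3/2 t_c=5 v_peak=9/8 T=8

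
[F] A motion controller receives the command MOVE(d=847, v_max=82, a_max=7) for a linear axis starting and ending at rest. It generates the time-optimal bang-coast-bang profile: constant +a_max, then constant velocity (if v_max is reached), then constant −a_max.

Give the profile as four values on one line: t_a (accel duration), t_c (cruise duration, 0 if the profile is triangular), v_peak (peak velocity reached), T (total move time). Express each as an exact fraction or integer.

t_a=11 t_c=0 v_peak=77 T=22

(v_max)²/a_max = 82²/7 = 6724/7
847 < 6724/7 so t_c = 0
v_peak = √(847·7) = √5929 = 77
t_a = 77/7 = 11; t_c = 0
T = 2·11 = 22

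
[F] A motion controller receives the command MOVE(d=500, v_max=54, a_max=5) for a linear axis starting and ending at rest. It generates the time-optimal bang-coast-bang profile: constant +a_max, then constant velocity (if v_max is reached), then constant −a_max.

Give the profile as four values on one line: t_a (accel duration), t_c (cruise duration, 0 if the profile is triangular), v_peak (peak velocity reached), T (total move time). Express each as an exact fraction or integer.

t_a=10 t_c=0 v_peak=50 T=20

vₘ²/aₘ = 54²/5 = 2916/5
500 < 2916/5 ⇒ no cruise
v_peak = √(500·5) = √2500 = 50
t_a = 50/5 = 10; t_c = 0
T = 2·10 = 20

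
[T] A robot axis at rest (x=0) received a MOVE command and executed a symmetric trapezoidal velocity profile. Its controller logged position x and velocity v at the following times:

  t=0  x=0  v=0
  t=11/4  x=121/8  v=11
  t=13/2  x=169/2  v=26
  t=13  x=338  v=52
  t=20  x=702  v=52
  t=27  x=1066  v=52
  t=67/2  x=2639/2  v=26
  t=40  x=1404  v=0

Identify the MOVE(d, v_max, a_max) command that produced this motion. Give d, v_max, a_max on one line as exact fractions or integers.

final state: t=40, x=1404, v=0 → d = 1404
a_max = (11−0)/(11/4−0) = 4
max v = 52 over t∈[13,27] → v_max = 52
check: 52·(13+14) = 1404 ✓

d=1404 v_max=52 a_max=4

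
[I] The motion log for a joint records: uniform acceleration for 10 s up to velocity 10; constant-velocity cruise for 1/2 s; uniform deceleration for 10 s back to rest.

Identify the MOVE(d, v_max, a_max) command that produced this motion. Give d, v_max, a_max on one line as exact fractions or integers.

d=105 v_max=10 a_max=1

a_max = 10/10 = 1
d_a = ½·10·10 = 50; d_c = 10·1/2 = 5
d = 2·50 + 5 = 105
t_c = 1/2 > 0 → v_max = v_peak = 10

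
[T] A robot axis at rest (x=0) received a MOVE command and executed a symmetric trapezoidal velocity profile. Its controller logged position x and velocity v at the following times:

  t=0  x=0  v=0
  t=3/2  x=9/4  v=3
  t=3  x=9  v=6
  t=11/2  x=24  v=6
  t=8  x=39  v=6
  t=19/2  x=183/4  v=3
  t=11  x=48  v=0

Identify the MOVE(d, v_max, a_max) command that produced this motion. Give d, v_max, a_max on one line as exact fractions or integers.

final state: t=11, x=48, v=0 → d = 48
a_max = (3−0)/(3/2−0) = 2
max v = 6 over t∈[3,8] → v_max = 6
check: 6·(3+5) = 48 ✓

d=48 v_max=6 a_max=2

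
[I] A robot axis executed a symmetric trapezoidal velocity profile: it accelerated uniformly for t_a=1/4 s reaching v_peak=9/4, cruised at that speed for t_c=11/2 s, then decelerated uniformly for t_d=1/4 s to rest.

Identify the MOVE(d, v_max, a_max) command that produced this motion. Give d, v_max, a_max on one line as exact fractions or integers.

a_max = (9/4)/(1/4) = 9
d_a = ½·9/4·1/4 = 9/32; d_c = 9/4·11/2 = 99/8
d = 2·9/32 + 99/8 = 207/16
t_c = 11/2 > 0 → v_max = v_peak = 9/4

d=207/16 v_max=9/4 a_max=9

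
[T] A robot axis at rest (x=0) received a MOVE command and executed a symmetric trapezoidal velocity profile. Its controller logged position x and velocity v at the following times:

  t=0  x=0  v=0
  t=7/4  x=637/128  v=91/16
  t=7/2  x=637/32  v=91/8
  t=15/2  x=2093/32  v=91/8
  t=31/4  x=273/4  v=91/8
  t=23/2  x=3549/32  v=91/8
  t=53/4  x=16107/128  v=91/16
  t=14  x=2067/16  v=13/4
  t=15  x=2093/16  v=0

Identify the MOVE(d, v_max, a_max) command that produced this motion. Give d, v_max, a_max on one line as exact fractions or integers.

d=2093/16 v_max=91/8 a_max=13/4

final state: t=15, x=2093/16, v=0 → d = 2093/16
a_max = (91/16−0)/(7/4−0) = 13/4
max v = 91/8 over t∈[7/2,23/2] → v_max = 91/8
check: 91/8·(7/2+8) = 2093/16 ✓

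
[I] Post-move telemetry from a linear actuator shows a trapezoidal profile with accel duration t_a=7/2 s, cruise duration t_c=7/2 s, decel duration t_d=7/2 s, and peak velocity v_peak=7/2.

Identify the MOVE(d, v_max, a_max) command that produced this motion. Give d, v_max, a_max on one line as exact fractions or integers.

d=49/2 v_max=7/2 a_max=1

a_max = (7/2)/(7/2) = 1
d_a = ½·7/2·7/2 = 49/8; d_c = 7/2·7/2 = 49/4
d = 2·49/8 + 49/4 = 49/2
t_c = 7/2 > 0 so v_max = 7/2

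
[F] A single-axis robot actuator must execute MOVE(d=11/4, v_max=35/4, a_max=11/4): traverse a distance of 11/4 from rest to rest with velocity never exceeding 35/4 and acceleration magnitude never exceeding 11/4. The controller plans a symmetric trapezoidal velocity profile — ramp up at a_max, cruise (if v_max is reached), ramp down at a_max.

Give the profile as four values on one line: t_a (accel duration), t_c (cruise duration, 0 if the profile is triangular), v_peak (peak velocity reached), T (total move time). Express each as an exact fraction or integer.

(v_max)²/a_max = (35/4)²/(11/4) = 1225/44
11/4 < 1225/44 → triangular
v_peak = √(11/4·11/4) = √(121/16) = 11/4
t_a = (11/4)/(11/4) = 1; t_c = 0
T = 2·1 = 2

t_a=1 t_c=0 v_peak=11/4 T=2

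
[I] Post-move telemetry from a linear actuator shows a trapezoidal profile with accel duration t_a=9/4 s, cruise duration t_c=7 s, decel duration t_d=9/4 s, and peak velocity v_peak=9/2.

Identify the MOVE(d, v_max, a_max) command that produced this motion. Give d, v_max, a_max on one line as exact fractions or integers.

a_max = (9/2)/(9/4) = 2
d_a = ½·9/2·9/4 = 81/16; d_c = 9/2·7 = 63/2
d = 2·81/16 + 63/2 = 333/8
t_c = 7 > 0 so v_max = 9/2

d=333/8 v_max=9/2 a_max=2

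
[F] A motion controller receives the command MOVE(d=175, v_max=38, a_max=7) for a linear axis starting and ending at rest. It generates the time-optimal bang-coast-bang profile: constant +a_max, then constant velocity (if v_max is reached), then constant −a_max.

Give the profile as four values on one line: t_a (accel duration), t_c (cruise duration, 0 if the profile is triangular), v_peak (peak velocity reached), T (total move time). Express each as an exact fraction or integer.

v_max²/a_max = 38²/7 = 1444/7
175 < 1444/7 → triangular
v_peak = √(175·7) = √1225 = 35
t_a = 35/7 = 5; t_c = 0
T = 2·5 = 10

t_a=5 t_c=0 v_peak=35 T=10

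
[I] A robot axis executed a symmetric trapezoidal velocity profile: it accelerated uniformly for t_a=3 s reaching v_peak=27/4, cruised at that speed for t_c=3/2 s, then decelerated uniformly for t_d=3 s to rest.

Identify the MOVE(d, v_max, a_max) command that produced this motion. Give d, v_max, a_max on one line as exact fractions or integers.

d=243/8 v_max=27/4 a_max=9/4

a_max = (27/4)/3 = 9/4
d_a = ½·27/4·3 = 81/8; d_c = 27/4·3/2 = 81/8
d = 2·81/8 + 81/8 = 243/8
t_c = 3/2 > 0 → v_max = v_peak = 27/4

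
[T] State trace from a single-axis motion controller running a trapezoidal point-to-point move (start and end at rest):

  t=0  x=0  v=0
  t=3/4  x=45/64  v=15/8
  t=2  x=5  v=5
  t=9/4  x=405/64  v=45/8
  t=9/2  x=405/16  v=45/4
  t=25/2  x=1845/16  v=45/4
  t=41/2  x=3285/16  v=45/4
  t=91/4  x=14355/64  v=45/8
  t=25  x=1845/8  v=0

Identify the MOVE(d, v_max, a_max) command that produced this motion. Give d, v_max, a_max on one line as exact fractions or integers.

d=1845/8 v_max=45/4 a_max=5/2

final state: t=25, x=1845/8, v=0 → d = 1845/8
a_max = (15/8−0)/(3/4−0) = 5/2
max v = 45/4 over t∈[9/2,41/2] → v_max = 45/4
check: 45/4·(9/2+16) = 1845/8 ✓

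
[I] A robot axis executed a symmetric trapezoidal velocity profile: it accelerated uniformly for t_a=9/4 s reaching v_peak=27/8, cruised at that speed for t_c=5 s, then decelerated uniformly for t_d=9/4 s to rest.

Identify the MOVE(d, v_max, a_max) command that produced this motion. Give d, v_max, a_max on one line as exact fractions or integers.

d=783/32 v_max=27/8 a_max=3/2

a_max = (27/8)/(9/4) = 3/2
d_a = ½·27/8·9/4 = 243/64; d_c = 27/8·5 = 135/8
d = 2·243/64 + 135/8 = 783/32
t_c = 5 > 0 ⇒ limit active, v_max = 27/8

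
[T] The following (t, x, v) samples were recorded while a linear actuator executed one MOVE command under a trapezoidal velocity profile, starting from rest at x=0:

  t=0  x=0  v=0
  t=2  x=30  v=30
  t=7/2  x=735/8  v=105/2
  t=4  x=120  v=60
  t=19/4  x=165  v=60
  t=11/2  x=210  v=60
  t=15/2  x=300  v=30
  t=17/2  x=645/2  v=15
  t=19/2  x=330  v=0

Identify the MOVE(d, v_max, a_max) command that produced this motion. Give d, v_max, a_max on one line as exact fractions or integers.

d=330 v_max=60 a_max=15

final state: t=19/2, x=330, v=0 → d = 330
a_max = (30−0)/(2−0) = 15
max v = 60 over t∈[4,11/2] → v_max = 60
check: 60·(4+3/2) = 330 ✓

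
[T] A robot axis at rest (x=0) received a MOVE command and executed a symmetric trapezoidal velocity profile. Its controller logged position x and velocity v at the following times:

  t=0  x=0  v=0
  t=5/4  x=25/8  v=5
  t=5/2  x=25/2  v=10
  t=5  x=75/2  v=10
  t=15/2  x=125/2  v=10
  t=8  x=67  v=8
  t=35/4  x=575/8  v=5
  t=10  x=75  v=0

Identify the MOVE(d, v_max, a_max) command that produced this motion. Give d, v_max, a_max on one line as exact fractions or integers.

final state: t=10, x=75, v=0 → d = 75
a_max = (5−0)/(5/4−0) = 4
max v = 10 over t∈[5/2,15/2] → v_max = 10
check: 10·(5/2+5) = 75 ✓

d=75 v_max=10 a_max=4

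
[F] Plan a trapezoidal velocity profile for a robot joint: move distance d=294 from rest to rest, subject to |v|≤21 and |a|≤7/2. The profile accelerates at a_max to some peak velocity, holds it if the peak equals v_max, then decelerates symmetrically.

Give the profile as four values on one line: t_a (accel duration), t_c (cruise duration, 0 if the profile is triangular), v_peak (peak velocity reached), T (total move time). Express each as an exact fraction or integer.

v_max²/a_max = 21²/(7/2) = 126
294 ≥ 126 ⇒ cruise phase
t_a = 21/(7/2) = 6; v_peak = 21
d_cruise = 294 − 126 = 168; t_c = 168/21 = 8
T = 2·6 + 8 = 20

t_a=6 t_c=8 v_peak=21 T=20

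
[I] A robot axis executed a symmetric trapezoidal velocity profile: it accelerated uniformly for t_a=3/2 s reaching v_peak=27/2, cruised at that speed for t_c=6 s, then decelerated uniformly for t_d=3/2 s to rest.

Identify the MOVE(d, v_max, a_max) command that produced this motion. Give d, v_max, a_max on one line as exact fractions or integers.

d=405/4 v_max=27/2 a_max=9

a_max = (27/2)/(3/2) = 9
d_a = ½·27/2·3/2 = 81/8; d_c = 27/2·6 = 81
d = 2·81/8 + 81 = 405/4
t_c = 6 > 0 ⇒ limit active, v_max = 27/2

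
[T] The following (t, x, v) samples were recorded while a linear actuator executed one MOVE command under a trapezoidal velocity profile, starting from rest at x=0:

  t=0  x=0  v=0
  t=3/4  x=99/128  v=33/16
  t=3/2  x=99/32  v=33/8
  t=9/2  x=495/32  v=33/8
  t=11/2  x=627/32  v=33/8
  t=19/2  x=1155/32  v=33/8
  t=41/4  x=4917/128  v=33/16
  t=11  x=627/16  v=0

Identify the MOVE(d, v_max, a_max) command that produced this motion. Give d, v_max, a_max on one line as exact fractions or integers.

d=627/16 v_max=33/8 a_max=11/4

final state: t=11, x=627/16, v=0 → d = 627/16
a_max = (33/16−0)/(3/4−0) = 11/4
max v = 33/8 over t∈[3/2,19/2] → v_max = 33/8
check: 33/8·(3/2+8) = 627/16 ✓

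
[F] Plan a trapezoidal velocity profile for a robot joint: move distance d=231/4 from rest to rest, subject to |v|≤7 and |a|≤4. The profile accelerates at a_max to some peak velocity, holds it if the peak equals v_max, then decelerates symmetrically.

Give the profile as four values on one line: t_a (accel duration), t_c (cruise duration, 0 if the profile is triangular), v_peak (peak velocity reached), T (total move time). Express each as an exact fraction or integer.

v_max²/a_max = 7²/4 = 49/4
231/4 ≥ 49/4 → trapezoidal
t_a = 7/4; v_peak = 7
d_cruise = 231/4 − 49/4 = 91/2; t_c = (91/2)/7 = 13/2
T = 2·7/4 + 13/2 = 10

t_a=7/4 t_c=13/2 v_peak=7 T=10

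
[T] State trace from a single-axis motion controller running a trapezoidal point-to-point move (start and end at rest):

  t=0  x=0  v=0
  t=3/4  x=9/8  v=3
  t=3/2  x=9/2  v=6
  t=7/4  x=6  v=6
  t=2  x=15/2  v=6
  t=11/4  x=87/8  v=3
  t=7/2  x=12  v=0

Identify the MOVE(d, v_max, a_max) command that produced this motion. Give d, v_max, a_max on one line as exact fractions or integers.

d=12 v_max=6 a_max=4

final state: t=7/2, x=12, v=0 → d = 12
a_max = (3−0)/(3/4−0) = 4
max v = 6 over t∈[3/2,2] → v_max = 6
check: 6·(3/2+1/2) = 12 ✓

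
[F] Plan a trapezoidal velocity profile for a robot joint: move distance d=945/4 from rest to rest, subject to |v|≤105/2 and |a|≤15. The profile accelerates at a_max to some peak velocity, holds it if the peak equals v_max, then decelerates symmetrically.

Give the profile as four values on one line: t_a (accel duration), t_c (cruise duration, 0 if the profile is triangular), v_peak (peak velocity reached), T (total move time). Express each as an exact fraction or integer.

v_max²/a_max = (105/2)²/15 = 735/4
945/4 ≥ 735/4 ⇒ cruise phase
t_a = (105/2)/15 = 7/2; v_peak = 105/2
d_cruise = 945/4 − 735/4 = 105/2; t_c = (105/2)/(105/2) = 1
T = 2·7/2 + 1 = 8

t_a=7/2 t_c=1 v_peak=105/2 T=8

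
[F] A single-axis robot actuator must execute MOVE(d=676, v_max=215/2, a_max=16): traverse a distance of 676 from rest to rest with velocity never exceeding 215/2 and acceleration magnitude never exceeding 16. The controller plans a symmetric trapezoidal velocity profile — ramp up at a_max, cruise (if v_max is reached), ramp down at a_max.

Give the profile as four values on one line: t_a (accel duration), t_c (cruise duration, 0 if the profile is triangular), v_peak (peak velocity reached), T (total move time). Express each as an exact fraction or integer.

t_a=13/2 t_c=0 v_peak=104 T=13

vₘ²/aₘ = (215/2)²/16 = 46225/64
676 < 46225/64 ⇒ no cruise
v_peak = √(676·16) = √10816 = 104
t_a = 104/16 = 13/2; t_c = 0
T = 2·13/2 = 13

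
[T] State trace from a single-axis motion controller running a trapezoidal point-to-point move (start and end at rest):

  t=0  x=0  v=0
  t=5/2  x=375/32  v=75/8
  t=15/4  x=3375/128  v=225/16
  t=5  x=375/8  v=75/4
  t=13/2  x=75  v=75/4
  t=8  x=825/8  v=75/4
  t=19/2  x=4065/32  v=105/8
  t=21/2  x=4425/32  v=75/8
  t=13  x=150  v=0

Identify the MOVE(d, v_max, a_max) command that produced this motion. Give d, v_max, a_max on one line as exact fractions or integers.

final state: t=13, x=150, v=0 → d = 150
a_max = (75/8−0)/(5/2−0) = 15/4
max v = 75/4 over t∈[5,8] → v_max = 75/4
check: 75/4·(5+3) = 150 ✓

d=150 v_max=75/4 a_max=15/4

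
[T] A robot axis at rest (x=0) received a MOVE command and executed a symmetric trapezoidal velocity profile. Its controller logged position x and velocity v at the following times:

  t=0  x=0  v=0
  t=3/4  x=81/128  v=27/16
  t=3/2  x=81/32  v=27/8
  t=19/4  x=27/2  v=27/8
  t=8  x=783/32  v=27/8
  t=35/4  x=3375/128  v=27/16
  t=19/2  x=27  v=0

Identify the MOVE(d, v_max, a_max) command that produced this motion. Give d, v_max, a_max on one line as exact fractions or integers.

final state: t=19/2, x=27, v=0 → d = 27
a_max = (27/16−0)/(3/4−0) = 9/4
max v = 27/8 over t∈[3/2,8] → v_max = 27/8
check: 27/8·(3/2+13/2) = 27 ✓

d=27 v_max=27/8 a_max=9/4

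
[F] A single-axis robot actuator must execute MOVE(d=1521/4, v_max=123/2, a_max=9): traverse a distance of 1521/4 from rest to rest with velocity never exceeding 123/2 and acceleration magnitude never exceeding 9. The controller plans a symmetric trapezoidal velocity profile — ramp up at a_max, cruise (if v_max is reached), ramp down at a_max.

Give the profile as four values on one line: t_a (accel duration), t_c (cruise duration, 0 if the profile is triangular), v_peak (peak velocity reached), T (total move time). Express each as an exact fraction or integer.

v_max²/a_max = (123/2)²/9 = 1681/4
1521/4 < 1681/4 so t_c = 0
v_peak = √(1521/4·9) = √(13689/4) = 117/2
t_a = (117/2)/9 = 13/2; t_c = 0
T = 2·13/2 = 13

t_a=13/2 t_c=0 v_peak=117/2 T=13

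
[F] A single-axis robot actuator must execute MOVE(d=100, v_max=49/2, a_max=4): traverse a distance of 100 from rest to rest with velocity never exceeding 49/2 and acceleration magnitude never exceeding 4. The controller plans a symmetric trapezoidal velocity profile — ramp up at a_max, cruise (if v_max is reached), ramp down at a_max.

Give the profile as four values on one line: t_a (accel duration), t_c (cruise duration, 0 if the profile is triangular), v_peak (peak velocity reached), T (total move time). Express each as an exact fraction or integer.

t_a=5 t_c=0 v_peak=20 T=10

(v_max)²/a_max = (49/2)²/4 = 2401/16
100 < 2401/16 → triangular
v_peak = √(100·4) = √400 = 20
t_a = 20/4 = 5; t_c = 0
T = 2·5 = 10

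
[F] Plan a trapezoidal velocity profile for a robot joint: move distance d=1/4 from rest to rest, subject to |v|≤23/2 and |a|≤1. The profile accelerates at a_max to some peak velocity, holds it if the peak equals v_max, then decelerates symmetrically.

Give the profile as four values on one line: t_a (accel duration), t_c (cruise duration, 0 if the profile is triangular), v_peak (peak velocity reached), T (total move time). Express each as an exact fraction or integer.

t_a=1/2 t_c=0 v_peak=1/2 T=1

v_max²/a_max = (23/2)²/1 = 529/4
1/4 < 529/4 so t_c = 0
v_peak = √(1/4·1) = √(1/4) = 1/2
t_a = (1/2)/1 = 1/2; t_c = 0
T = 2·1/2 = 1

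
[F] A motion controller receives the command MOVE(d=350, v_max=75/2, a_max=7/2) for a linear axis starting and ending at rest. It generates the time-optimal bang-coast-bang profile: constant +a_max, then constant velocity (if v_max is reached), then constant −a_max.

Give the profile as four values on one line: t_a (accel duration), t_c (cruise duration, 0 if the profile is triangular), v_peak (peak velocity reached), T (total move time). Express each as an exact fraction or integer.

t_a=10 t_c=0 v_peak=35 T=20

(v_max)²/a_max = (75/2)²/(7/2) = 5625/14
350 < 5625/14 so t_c = 0
v_peak = √(350·7/2) = √1225 = 35
t_a = 35/(7/2) = 10; t_c = 0
T = 2·10 = 20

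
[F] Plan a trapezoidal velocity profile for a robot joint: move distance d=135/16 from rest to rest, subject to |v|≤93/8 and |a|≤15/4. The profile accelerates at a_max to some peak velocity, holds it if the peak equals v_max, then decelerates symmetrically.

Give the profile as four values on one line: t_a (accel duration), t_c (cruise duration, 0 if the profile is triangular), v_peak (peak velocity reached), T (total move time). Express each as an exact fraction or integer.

t_a=3/2 t_c=0 v_peak=45/8 T=3

vₘ²/aₘ = (93/8)²/(15/4) = 2883/80
135/16 < 2883/80 ⇒ no cruise
v_peak = √(135/16·15/4) = √(2025/64) = 45/8
t_a = (45/8)/(15/4) = 3/2; t_c = 0
T = 2·3/2 = 3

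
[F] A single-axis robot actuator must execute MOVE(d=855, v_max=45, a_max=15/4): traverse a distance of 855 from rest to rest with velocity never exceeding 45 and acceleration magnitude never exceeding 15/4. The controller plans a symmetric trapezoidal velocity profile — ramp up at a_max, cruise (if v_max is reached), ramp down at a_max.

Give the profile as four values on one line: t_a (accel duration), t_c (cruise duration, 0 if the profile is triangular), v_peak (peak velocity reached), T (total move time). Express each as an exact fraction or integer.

vₘ²/aₘ = 45²/(15/4) = 540
855 ≥ 540 so v_max reached
t_a = 45/(15/4) = 12; v_peak = 45
d_cruise = 855 − 540 = 315; t_c = 315/45 = 7
T = 2·12 + 7 = 31

t_a=12 t_c=7 v_peak=45 T=31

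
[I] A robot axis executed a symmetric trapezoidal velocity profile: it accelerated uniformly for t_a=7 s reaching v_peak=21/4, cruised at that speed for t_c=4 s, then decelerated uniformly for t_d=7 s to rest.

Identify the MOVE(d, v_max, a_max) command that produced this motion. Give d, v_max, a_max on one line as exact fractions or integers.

a_max = (21/4)/7 = 3/4
d_a = ½·21/4·7 = 147/8; d_c = 21/4·4 = 21
d = 2·147/8 + 21 = 231/4
t_c = 4 > 0 → v_max = v_peak = 21/4

d=231/4 v_max=21/4 a_max=3/4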